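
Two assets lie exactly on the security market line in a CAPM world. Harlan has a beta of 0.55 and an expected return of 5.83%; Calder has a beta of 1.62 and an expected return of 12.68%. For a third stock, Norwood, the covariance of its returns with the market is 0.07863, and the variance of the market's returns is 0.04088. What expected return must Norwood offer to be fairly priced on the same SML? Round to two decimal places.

14.62%

MRP = (12.68% − 5.83%) / (1.62 − 0.55) = 6.4019%
R_f = 5.83% − 0.55 × 6.4019% = 2.3090%
β_Norwood = Cov / Var(R_m) = 0.07863 / 0.04088 = 1.9234
E(R_Norwood) = R_f + β × MRP = 2.3090% + 1.9234 × 6.4019% = 14.62%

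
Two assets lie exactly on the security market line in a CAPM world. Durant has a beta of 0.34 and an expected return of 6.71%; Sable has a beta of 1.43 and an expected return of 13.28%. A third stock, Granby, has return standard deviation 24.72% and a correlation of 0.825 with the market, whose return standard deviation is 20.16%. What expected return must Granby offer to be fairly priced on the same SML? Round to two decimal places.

MRP = (13.28% − 6.71%) / (1.43 − 0.34) = 6.0275%
R_f = 6.71% − 0.34 × 6.0275% = 4.6607%
β_Granby = ρ·σ_i/σ_m = 0.825 × 24.72 / 20.16 = 1.0116
E(R_Granby) = R_f + β × MRP = 4.6607% + 1.0116 × 6.0275% = 10.76%

10.76%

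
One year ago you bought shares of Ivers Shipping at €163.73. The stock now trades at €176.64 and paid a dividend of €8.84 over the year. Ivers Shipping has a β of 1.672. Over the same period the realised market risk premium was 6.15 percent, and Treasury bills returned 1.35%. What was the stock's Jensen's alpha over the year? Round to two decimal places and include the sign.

Realised HPR = (P1 + D1 − P0) / P0 = (176.64 + 8.84 − 163.73) / 163.73 = 21.75 / 163.73 = 13.2841%
CAPM required = R_f + β·MRP = 1.35% + 1.672 × 6.15% = 11.63280%
α = realised − required = 13.2841% − 11.63280% = +1.65%

+1.65%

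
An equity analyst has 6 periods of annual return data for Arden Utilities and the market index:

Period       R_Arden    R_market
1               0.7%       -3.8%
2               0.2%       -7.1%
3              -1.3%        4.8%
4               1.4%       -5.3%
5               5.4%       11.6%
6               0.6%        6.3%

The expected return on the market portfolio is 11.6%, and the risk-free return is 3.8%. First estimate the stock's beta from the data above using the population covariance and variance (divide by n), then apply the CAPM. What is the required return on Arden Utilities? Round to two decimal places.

Mean R_i = (0.7 + 0.2 − 1.3 + 1.4 + 5.4 + 0.6) / 6 = 1.1667%
Mean R_m = (-3.8 − 7.1 + 4.8 − 5.3 + 11.6 + 6.3) / 6 = 1.0833%
Σ(R_i − R̄_i)(R_m − R̄_m) = 41.0967  ⇒  Cov = 41.0967 / 6 = 6.8495
Σ(R_m − R̄_m)² = 283.1883  ⇒  Var(R_m) = 283.1883 / 6 = 47.1981
β = Cov / Var(R_m) = 6.8495 / 47.1981 = 0.1451
MRP = 11.6% − 3.8% = 7.80%
E(R) = R_f + β × MRP = 3.8% + 0.1451 × 7.8% = 4.93%

4.93%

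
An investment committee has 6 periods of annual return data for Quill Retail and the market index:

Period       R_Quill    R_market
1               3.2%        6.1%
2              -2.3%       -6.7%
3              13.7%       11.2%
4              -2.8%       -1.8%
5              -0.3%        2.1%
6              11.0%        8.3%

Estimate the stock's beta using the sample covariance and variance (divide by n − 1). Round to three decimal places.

0.953

Mean R_i = (3.2 − 2.3 + 13.7 − 2.8 − 0.3 + 11.0) / 6 = 3.7500%
Mean R_m = (6.1 − 6.7 + 11.2 − 1.8 + 2.1 + 8.3) / 6 = 3.2000%
Σ(R_i − R̄_i)(R_m − R̄_m) = 212.0800  ⇒  Cov = 212.0800 / 5 = 42.4160
Σ(R_m − R̄_m)² = 222.6400  ⇒  Var(R_m) = 222.6400 / 5 = 44.5280
β = Cov / Var(R_m) = 42.4160 / 44.5280 = 0.9526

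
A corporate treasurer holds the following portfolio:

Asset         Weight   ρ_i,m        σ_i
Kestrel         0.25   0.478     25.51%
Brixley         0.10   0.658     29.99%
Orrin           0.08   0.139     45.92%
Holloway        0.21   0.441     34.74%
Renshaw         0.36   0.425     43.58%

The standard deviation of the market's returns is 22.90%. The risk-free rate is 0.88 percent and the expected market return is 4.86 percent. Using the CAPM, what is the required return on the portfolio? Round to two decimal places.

3.56%

β_Kestrel = 0.478 × 25.51% / 22.90% = 0.5325
β_Brixley = 0.658 × 29.99% / 22.90% = 0.8617
β_Orrin = 0.139 × 45.92% / 22.90% = 0.2787
β_Holloway = 0.441 × 34.74% / 22.90% = 0.6690
β_Renshaw = 0.425 × 43.58% / 22.90% = 0.8088
β_P = Σ w_i β_i = 0.25×0.5325 + 0.10×0.8617 + 0.08×0.2787 + 0.21×0.6690 + 0.36×0.8088 = 0.6732
MRP = 4.86% − 0.88% = 3.98%
E(R_P) = R_f + β_P × MRP = 0.88% + 0.6732 × 3.98% = 3.56%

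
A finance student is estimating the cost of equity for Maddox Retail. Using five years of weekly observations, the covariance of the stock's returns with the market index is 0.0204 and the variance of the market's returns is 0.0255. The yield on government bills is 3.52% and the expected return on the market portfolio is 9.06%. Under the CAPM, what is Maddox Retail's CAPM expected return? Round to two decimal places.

7.95%

β = Cov(R_i, R_m) / Var(R_m) = 0.0204 / 0.0255 = 0.8000
MRP = 9.06% − 3.52% = 5.54%
E(R) = R_f + β × MRP = 3.52% + 0.8000 × 5.54% = 7.95%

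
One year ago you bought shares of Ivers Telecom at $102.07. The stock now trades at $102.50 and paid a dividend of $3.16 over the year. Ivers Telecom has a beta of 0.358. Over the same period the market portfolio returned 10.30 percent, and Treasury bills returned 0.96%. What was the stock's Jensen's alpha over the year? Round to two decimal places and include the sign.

-0.79%

Realised HPR = (P1 + D1 − P0) / P0 = (102.50 + 3.16 − 102.07) / 102.07 = 3.59 / 102.07 = 3.5172%
MRP = 10.30% − 0.96% = 9.34%
CAPM required = R_f + β·MRP = 0.96% + 0.358 × 9.34% = 4.30372%
α = realised − required = 3.5172% − 4.30372% = -0.79%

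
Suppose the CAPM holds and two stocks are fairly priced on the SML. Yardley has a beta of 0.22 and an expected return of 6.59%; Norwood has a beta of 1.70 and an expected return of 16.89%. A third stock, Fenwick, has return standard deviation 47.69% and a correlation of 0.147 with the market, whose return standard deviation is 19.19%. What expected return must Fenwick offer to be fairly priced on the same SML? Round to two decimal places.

7.60%

MRP = (16.89% − 6.59%) / (1.70 − 0.22) = 6.9595%
R_f = 6.59% − 0.22 × 6.9595% = 5.0589%
β_Fenwick = ρ·σ_i/σ_m = 0.147 × 47.69 / 19.19 = 0.3653
E(R_Fenwick) = R_f + β × MRP = 5.0589% + 0.3653 × 6.9595% = 7.60%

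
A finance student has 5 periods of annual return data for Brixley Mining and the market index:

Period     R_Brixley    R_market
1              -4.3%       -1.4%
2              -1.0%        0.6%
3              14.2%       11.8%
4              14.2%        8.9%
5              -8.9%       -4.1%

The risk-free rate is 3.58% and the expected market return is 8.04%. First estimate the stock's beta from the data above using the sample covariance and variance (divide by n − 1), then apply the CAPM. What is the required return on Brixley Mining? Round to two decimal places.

10.50%

Mean R_i = (-4.3 − 1.0 + 14.2 + 14.2 − 8.9) / 5 = 2.8400%
Mean R_m = (-1.4 + 0.6 + 11.8 + 8.9 − 4.1) / 5 = 3.1600%
Σ(R_i − R̄_i)(R_m − R̄_m) = 290.9780  ⇒  Cov = 290.9780 / 4 = 72.7445
Σ(R_m − R̄_m)² = 187.6520  ⇒  Var(R_m) = 187.6520 / 4 = 46.9130
β = Cov / Var(R_m) = 72.7445 / 46.9130 = 1.5506
MRP = 8.04% − 3.58% = 4.46%
E(R) = R_f + β × MRP = 3.58% + 1.5506 × 4.46% = 10.50%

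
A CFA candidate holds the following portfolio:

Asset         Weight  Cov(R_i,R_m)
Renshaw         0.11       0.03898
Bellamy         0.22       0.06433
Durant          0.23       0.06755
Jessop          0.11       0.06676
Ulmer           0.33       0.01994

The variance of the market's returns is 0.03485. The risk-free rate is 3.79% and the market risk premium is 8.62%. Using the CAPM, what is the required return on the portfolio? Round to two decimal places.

β_Renshaw = 0.03898 / 0.03485 = 1.1185
β_Bellamy = 0.06433 / 0.03485 = 1.8459
β_Durant = 0.06755 / 0.03485 = 1.9383
β_Jessop = 0.06676 / 0.03485 = 1.9156
β_Ulmer = 0.01994 / 0.03485 = 0.5722
β_P = Σ w_i β_i = 0.11×1.1185 + 0.22×1.8459 + 0.23×1.9383 + 0.11×1.9156 + 0.33×0.5722 = 1.3745
E(R_P) = R_f + β_P × MRP = 3.79% + 1.3745 × 8.62% = 15.64%

15.64%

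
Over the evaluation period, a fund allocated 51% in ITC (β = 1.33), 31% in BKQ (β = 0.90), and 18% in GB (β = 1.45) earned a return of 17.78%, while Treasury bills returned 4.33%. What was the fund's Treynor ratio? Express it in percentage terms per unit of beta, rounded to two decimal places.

11.04%

β_P = 0.51×1.33 + 0.31×0.90 + 0.18×1.45 = 1.2183
Treynor = (R_P − R_f) / β_P = (17.78% − 4.33%) / 1.2183 = 13.45% / 1.2183 = 11.04%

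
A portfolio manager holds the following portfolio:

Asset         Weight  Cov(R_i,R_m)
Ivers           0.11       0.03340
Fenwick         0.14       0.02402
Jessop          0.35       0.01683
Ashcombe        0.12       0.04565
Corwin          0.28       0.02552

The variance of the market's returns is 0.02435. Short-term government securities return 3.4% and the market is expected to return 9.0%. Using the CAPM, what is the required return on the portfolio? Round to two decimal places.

β_Ivers = 0.03340 / 0.02435 = 1.3717
β_Fenwick = 0.02402 / 0.02435 = 0.9864
β_Jessop = 0.01683 / 0.02435 = 0.6912
β_Ashcombe = 0.04565 / 0.02435 = 1.8747
β_Corwin = 0.02552 / 0.02435 = 1.0480
β_P = Σ w_i β_i = 0.11×1.3717 + 0.14×0.9864 + 0.35×0.6912 + 0.12×1.8747 + 0.28×1.0480 = 1.0493
MRP = 9.0% − 3.4% = 5.60%
E(R_P) = R_f + β_P × MRP = 3.4% + 1.0493 × 5.6% = 9.28%

9.28%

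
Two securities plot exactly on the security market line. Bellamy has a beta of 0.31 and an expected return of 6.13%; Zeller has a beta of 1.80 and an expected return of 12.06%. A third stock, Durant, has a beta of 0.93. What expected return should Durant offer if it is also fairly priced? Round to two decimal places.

MRP (SML slope) = (12.06% − 6.13%) / (1.80 − 0.31) = 5.93% / 1.49 = 3.9799%
R_f (intercept) = 6.13% − 0.31 × 3.9799% = 4.8962%
E(R_Durant) = R_f + β × MRP = 4.8962% + 0.93 × 3.9799% = 8.60%

8.60%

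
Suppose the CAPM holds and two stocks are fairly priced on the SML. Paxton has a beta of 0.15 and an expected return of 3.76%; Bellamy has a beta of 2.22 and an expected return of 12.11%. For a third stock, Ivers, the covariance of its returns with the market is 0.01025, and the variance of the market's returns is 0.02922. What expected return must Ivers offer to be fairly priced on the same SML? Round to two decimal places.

4.57%

MRP = (12.11% − 3.76%) / (2.22 − 0.15) = 4.0338%
R_f = 3.76% − 0.15 × 4.0338% = 3.1549%
β_Ivers = Cov / Var(R_m) = 0.01025 / 0.02922 = 0.3508
E(R_Ivers) = R_f + β × MRP = 3.1549% + 0.3508 × 4.0338% = 4.57%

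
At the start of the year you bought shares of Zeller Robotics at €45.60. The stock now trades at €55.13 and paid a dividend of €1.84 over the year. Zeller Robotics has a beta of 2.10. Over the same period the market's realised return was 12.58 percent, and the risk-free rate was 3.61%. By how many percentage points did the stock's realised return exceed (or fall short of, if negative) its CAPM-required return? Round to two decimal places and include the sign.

+2.49%

Realised HPR = (P1 + D1 − P0) / P0 = (55.13 + 1.84 − 45.60) / 45.60 = 11.37 / 45.60 = 24.9342%
MRP = 12.58% − 3.61% = 8.97%
CAPM required = R_f + β·MRP = 3.61% + 2.10 × 8.97% = 22.4470%
α = realised − required = 24.9342% − 22.4470% = +2.49%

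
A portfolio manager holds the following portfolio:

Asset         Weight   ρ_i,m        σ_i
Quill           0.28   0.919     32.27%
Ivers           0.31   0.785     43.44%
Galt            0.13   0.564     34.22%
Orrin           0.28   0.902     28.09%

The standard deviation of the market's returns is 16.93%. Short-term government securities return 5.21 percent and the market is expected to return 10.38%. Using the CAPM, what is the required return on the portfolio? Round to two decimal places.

β_Quill = 0.919 × 32.27% / 16.93% = 1.7517
β_Ivers = 0.785 × 43.44% / 16.93% = 2.0142
β_Galt = 0.564 × 34.22% / 16.93% = 1.1400
β_Orrin = 0.902 × 28.09% / 16.93% = 1.4966
β_P = Σ w_i β_i = 0.28×1.7517 + 0.31×2.0142 + 0.13×1.1400 + 0.28×1.4966 = 1.6821
MRP = 10.38% − 5.21% = 5.17%
E(R_P) = R_f + β_P × MRP = 5.21% + 1.6821 × 5.17% = 13.91%

13.91%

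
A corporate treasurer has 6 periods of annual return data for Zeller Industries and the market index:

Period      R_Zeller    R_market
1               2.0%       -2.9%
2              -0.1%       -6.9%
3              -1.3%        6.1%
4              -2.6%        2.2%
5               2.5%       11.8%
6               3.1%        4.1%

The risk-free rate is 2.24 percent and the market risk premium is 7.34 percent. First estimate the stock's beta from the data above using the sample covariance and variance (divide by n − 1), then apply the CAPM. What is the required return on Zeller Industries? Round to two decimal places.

2.74%

Mean R_i = (2.0 − 0.1 − 1.3 − 2.6 + 2.5 + 3.1) / 6 = 0.6000%
Mean R_m = (-2.9 − 6.9 + 6.1 + 2.2 + 11.8 + 4.1) / 6 = 2.4000%
Σ(R_i − R̄_i)(R_m − R̄_m) = 14.8100  ⇒  Cov = 14.8100 / 5 = 2.9620
Σ(R_m − R̄_m)² = 219.5600  ⇒  Var(R_m) = 219.5600 / 5 = 43.9120
β = Cov / Var(R_m) = 2.9620 / 43.9120 = 0.0675
E(R) = R_f + β × MRP = 2.24% + 0.0675 × 7.34% = 2.74%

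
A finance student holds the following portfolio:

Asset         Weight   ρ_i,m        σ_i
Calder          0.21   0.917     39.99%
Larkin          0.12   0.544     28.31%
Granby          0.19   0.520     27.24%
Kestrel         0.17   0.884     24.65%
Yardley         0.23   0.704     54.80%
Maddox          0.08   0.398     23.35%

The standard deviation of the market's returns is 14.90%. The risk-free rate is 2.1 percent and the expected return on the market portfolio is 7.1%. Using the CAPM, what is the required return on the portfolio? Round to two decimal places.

β_Calder = 0.917 × 39.99% / 14.90% = 2.4611
β_Larkin = 0.544 × 28.31% / 14.90% = 1.0336
β_Granby = 0.520 × 27.24% / 14.90% = 0.9507
β_Kestrel = 0.884 × 24.65% / 14.90% = 1.4625
β_Yardley = 0.704 × 54.80% / 14.90% = 2.5892
β_Maddox = 0.398 × 23.35% / 14.90% = 0.6237
β_P = Σ w_i β_i = 0.21×2.4611 + 0.12×1.0336 + 0.19×0.9507 + 0.17×1.4625 + 0.23×2.5892 + 0.08×0.6237 = 1.7155
MRP = 7.1% − 2.1% = 5.00%
E(R_P) = R_f + β_P × MRP = 2.1% + 1.7155 × 5.0% = 10.68%

10.68%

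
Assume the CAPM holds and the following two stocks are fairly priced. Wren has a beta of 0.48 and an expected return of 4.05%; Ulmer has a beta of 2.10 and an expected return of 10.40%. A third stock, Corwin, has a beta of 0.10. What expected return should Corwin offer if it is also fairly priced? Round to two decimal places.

2.56%

MRP (SML slope) = (10.40% − 4.05%) / (2.10 − 0.48) = 6.35% / 1.62 = 3.9198%
R_f (intercept) = 4.05% − 0.48 × 3.9198% = 2.1685%
E(R_Corwin) = R_f + β × MRP = 2.1685% + 0.10 × 3.9198% = 2.56%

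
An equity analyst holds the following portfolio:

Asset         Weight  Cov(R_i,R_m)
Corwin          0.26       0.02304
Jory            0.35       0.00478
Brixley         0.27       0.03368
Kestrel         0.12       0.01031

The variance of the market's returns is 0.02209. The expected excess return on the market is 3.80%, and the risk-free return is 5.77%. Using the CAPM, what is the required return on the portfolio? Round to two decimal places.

β_Corwin = 0.02304 / 0.02209 = 1.0430
β_Jory = 0.00478 / 0.02209 = 0.2164
β_Brixley = 0.03368 / 0.02209 = 1.5247
β_Kestrel = 0.01031 / 0.02209 = 0.4667
β_P = Σ w_i β_i = 0.26×1.0430 + 0.35×0.2164 + 0.27×1.5247 + 0.12×0.4667 = 0.8146
E(R_P) = R_f + β_P × MRP = 5.77% + 0.8146 × 3.80% = 8.87%

8.87%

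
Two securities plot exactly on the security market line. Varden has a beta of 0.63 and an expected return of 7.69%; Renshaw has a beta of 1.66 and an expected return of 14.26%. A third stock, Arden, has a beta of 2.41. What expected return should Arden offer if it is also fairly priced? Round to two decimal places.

MRP (SML slope) = (14.26% − 7.69%) / (1.66 − 0.63) = 6.57% / 1.03 = 6.3786%
R_f (intercept) = 7.69% − 0.63 × 6.3786% = 3.6715%
E(R_Arden) = R_f + β × MRP = 3.6715% + 2.41 × 6.3786% = 19.04%

19.04%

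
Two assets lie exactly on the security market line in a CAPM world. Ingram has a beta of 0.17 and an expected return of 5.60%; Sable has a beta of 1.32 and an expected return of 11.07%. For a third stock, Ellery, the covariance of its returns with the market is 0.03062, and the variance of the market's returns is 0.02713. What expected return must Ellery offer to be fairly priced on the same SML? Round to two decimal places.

10.16%

MRP = (11.07% − 5.60%) / (1.32 − 0.17) = 4.7565%
R_f = 5.60% − 0.17 × 4.7565% = 4.7914%
β_Ellery = Cov / Var(R_m) = 0.03062 / 0.02713 = 1.1286
E(R_Ellery) = R_f + β × MRP = 4.7914% + 1.1286 × 4.7565% = 10.16%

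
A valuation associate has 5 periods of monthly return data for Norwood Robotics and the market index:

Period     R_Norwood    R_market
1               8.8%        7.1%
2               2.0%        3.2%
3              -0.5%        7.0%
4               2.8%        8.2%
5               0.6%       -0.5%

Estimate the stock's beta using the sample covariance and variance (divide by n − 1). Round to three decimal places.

Mean R_i = (8.8 + 2.0 − 0.5 + 2.8 + 0.6) / 5 = 2.7400%
Mean R_m = (7.1 + 3.2 + 7.0 + 8.2 − 0.5) / 5 = 5.0000%
Σ(R_i − R̄_i)(R_m − R̄_m) = 19.5400  ⇒  Cov = 19.5400 / 4 = 4.8850
Σ(R_m − R̄_m)² = 52.1400  ⇒  Var(R_m) = 52.1400 / 4 = 13.0350
β = Cov / Var(R_m) = 4.8850 / 13.0350 = 0.3748

0.375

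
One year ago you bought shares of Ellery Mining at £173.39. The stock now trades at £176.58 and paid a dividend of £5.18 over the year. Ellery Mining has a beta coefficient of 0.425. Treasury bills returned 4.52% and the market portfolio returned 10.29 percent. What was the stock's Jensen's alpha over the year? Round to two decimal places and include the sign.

-2.14%

Realised HPR = (P1 + D1 − P0) / P0 = (176.58 + 5.18 − 173.39) / 173.39 = 8.37 / 173.39 = 4.8273%
MRP = 10.29% − 4.52% = 5.77%
CAPM required = R_f + β·MRP = 4.52% + 0.425 × 5.77% = 6.97225%
α = realised − required = 4.8273% − 6.97225% = -2.14%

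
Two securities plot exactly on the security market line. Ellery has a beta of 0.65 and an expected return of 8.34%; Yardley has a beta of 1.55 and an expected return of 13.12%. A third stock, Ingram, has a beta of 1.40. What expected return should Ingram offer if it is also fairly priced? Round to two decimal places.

12.32%

MRP (SML slope) = (13.12% − 8.34%) / (1.55 − 0.65) = 4.78% / 0.90 = 5.3111%
R_f (intercept) = 8.34% − 0.65 × 5.3111% = 4.8878%
E(R_Ingram) = R_f + β × MRP = 4.8878% + 1.40 × 5.3111% = 12.32%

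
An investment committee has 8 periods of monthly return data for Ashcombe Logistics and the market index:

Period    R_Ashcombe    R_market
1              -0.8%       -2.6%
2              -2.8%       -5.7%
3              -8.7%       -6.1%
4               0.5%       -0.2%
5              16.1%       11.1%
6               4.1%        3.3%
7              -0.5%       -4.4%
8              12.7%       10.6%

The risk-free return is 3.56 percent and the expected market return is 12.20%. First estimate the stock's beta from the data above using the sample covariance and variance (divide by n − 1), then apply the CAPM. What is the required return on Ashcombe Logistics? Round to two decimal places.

13.40%

Mean R_i = (-0.8 − 2.8 − 8.7 + 0.5 + 16.1 + 4.1 − 0.5 + 12.7) / 8 = 2.5750%
Mean R_m = (-2.6 − 5.7 − 6.1 − 0.2 + 11.1 + 3.3 − 4.4 + 10.6) / 8 = 0.7500%
Σ(R_i − R̄_i)(R_m − R̄_m) = 384.6200  ⇒  Cov = 384.6200 / 7 = 54.9457
Σ(R_m − R̄_m)² = 337.8200  ⇒  Var(R_m) = 337.8200 / 7 = 48.2600
β = Cov / Var(R_m) = 54.9457 / 48.2600 = 1.1385
MRP = 12.20% − 3.56% = 8.64%
E(R) = R_f + β × MRP = 3.56% + 1.1385 × 8.64% = 13.40%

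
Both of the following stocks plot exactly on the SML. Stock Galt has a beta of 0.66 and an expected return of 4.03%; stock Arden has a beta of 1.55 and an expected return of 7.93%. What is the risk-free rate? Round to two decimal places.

Both satisfy E(R) = R_f + β·MRP, so the slope of the SML is
MRP = (7.93% − 4.03%) / (1.55 − 0.66) = 3.90% / 0.89 = 4.3820%
R_f = E(R_Galt) − β_Galt·MRP = 4.03% − 0.66 × 4.3820% = 1.1379%

1.14%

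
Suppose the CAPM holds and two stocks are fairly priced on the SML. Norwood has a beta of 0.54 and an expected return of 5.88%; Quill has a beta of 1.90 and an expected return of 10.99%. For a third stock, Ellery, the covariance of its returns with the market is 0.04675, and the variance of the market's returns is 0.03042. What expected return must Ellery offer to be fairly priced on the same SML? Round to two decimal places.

MRP = (10.99% − 5.88%) / (1.90 − 0.54) = 3.7574%
R_f = 5.88% − 0.54 × 3.7574% = 3.8510%
β_Ellery = Cov / Var(R_m) = 0.04675 / 0.03042 = 1.5368
E(R_Ellery) = R_f + β × MRP = 3.8510% + 1.5368 × 3.7574% = 9.63%

9.63%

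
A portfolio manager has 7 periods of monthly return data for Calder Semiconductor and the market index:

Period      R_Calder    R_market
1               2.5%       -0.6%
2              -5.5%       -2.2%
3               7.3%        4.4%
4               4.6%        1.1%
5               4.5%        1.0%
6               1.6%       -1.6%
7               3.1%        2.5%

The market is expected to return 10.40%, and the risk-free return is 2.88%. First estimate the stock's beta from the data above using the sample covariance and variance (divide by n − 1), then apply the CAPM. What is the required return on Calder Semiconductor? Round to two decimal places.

Mean R_i = (2.5 − 5.5 + 7.3 + 4.6 + 4.5 + 1.6 + 3.1) / 7 = 2.5857%
Mean R_m = (-0.6 − 2.2 + 4.4 + 1.1 + 1.0 − 1.6 + 2.5) / 7 = 0.6571%
Σ(R_i − R̄_i)(R_m − R̄_m) = 45.5757  ⇒  Cov = 45.5757 / 6 = 7.5960
Σ(R_m − R̄_m)² = 32.5571  ⇒  Var(R_m) = 32.5571 / 6 = 5.4262
β = Cov / Var(R_m) = 7.5960 / 5.4262 = 1.3999
MRP = 10.40% − 2.88% = 7.52%
E(R) = R_f + β × MRP = 2.88% + 1.3999 × 7.52% = 13.41%

13.41%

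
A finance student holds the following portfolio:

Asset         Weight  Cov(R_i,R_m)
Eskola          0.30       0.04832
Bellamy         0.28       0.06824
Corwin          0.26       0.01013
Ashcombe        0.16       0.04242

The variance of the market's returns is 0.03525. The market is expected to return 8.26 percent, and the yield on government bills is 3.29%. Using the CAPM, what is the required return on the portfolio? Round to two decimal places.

9.36%

β_Eskola = 0.04832 / 0.03525 = 1.3708
β_Bellamy = 0.06824 / 0.03525 = 1.9359
β_Corwin = 0.01013 / 0.03525 = 0.2874
β_Ashcombe = 0.04242 / 0.03525 = 1.2034
β_P = Σ w_i β_i = 0.30×1.3708 + 0.28×1.9359 + 0.26×0.2874 + 0.16×1.2034 = 1.2206
MRP = 8.26% − 3.29% = 4.97%
E(R_P) = R_f + β_P × MRP = 3.29% + 1.2206 × 4.97% = 9.36%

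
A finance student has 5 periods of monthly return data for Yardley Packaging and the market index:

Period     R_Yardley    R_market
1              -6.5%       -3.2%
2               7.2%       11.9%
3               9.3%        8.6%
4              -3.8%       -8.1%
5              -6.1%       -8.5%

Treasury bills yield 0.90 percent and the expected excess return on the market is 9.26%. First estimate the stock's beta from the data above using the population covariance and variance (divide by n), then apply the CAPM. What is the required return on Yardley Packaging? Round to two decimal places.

7.75%

Mean R_i = (-6.5 + 7.2 + 9.3 − 3.8 − 6.1) / 5 = 0.0200%
Mean R_m = (-3.2 + 11.9 + 8.6 − 8.1 − 8.5) / 5 = 0.1400%
Σ(R_i − R̄_i)(R_m − R̄_m) = 269.0760  ⇒  Cov = 269.0760 / 5 = 53.8152
Σ(R_m − R̄_m)² = 363.5720  ⇒  Var(R_m) = 363.5720 / 5 = 72.7144
β = Cov / Var(R_m) = 53.8152 / 72.7144 = 0.7401
E(R) = R_f + β × MRP = 0.90% + 0.7401 × 9.26% = 7.75%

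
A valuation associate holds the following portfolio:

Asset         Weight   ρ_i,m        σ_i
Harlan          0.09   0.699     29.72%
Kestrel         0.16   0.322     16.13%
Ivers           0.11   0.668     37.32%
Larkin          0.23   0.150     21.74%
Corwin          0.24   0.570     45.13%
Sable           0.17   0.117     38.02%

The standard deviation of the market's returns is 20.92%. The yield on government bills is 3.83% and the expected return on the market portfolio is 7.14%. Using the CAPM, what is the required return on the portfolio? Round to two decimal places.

5.91%

β_Harlan = 0.699 × 29.72% / 20.92% = 0.9930
β_Kestrel = 0.322 × 16.13% / 20.92% = 0.2483
β_Ivers = 0.668 × 37.32% / 20.92% = 1.1917
β_Larkin = 0.150 × 21.74% / 20.92% = 0.1559
β_Corwin = 0.570 × 45.13% / 20.92% = 1.2296
β_Sable = 0.117 × 38.02% / 20.92% = 0.2126
β_P = Σ w_i β_i = 0.09×0.9930 + 0.16×0.2483 + 0.11×1.1917 + 0.23×0.1559 + 0.24×1.2296 + 0.17×0.2126 = 0.6273
MRP = 7.14% − 3.83% = 3.31%
E(R_P) = R_f + β_P × MRP = 3.83% + 0.6273 × 3.31% = 5.91%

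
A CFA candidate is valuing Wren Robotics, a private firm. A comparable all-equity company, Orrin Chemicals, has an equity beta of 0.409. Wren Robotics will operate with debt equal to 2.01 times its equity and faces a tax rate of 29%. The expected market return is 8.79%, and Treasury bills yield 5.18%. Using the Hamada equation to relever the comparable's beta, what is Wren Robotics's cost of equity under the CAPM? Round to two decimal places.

β_L = β_U × [1 + (1 − t)(D/E)] = 0.409 × [1 + (1 − 0.29) × 2.01]
    = 0.409 × [1 + 0.71 × 2.01] = 0.409 × 2.4271 = 0.9927
MRP = 8.79% − 5.18% = 3.61%
E(R) = R_f + β_L × MRP = 5.18% + 0.9927 × 3.61% = 8.76%

8.76%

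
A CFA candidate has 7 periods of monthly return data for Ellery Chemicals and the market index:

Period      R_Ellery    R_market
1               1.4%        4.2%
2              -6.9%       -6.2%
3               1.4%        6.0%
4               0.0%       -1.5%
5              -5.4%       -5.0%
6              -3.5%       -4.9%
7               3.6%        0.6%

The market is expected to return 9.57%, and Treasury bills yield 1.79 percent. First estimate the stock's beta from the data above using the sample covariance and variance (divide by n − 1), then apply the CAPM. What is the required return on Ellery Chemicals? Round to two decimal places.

Mean R_i = (1.4 − 6.9 + 1.4 + 0.0 − 5.4 − 3.5 + 3.6) / 7 = -1.3429%
Mean R_m = (4.2 − 6.2 + 6.0 − 1.5 − 5.0 − 4.9 + 0.6) / 7 = -0.9714%
Σ(R_i − R̄_i)(R_m − R̄_m) = 94.2386  ⇒  Cov = 94.2386 / 6 = 15.7064
Σ(R_m − R̄_m)² = 137.0943  ⇒  Var(R_m) = 137.0943 / 6 = 22.8491
β = Cov / Var(R_m) = 15.7064 / 22.8491 = 0.6874
MRP = 9.57% − 1.79% = 7.78%
E(R) = R_f + β × MRP = 1.79% + 0.6874 × 7.78% = 7.14%

7.14%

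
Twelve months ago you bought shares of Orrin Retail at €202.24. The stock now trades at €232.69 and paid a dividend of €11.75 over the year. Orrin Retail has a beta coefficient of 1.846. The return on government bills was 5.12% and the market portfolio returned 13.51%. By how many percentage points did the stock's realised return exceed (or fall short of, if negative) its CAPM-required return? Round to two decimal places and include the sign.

Realised HPR = (P1 + D1 − P0) / P0 = (232.69 + 11.75 − 202.24) / 202.24 = 42.20 / 202.24 = 20.8663%
MRP = 13.51% − 5.12% = 8.39%
CAPM required = R_f + β·MRP = 5.12% + 1.846 × 8.39% = 20.60794%
α = realised − required = 20.8663% − 20.60794% = +0.26%

+0.26%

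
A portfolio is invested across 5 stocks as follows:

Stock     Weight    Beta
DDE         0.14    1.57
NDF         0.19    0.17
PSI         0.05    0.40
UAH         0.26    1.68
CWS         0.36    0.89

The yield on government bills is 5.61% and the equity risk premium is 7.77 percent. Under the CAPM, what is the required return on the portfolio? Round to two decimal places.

β_P = Σ w_i β_i = 0.14×1.57 + 0.19×0.17 + 0.05×0.40 + 0.26×1.68 + 0.36×0.89 = 1.0293
E(R_P) = R_f + β_P × MRP = 5.61% + 1.0293 × 7.77% = 13.61%

13.61%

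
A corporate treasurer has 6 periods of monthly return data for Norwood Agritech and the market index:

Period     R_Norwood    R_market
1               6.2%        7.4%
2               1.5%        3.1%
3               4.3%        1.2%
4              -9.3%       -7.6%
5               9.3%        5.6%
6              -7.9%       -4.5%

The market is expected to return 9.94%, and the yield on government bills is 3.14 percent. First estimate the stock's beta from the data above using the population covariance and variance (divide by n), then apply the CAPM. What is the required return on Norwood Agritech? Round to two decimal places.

Mean R_i = (6.2 + 1.5 + 4.3 − 9.3 + 9.3 − 7.9) / 6 = 0.6833%
Mean R_m = (7.4 + 3.1 + 1.2 − 7.6 + 5.6 − 4.5) / 6 = 0.8667%
Σ(R_i − R̄_i)(R_m − R̄_m) = 210.4467  ⇒  Cov = 210.4467 / 6 = 35.0745
Σ(R_m − R̄_m)² = 170.6733  ⇒  Var(R_m) = 170.6733 / 6 = 28.4456
β = Cov / Var(R_m) = 35.0745 / 28.4456 = 1.2330
MRP = 9.94% − 3.14% = 6.80%
E(R) = R_f + β × MRP = 3.14% + 1.2330 × 6.80% = 11.52%

11.52%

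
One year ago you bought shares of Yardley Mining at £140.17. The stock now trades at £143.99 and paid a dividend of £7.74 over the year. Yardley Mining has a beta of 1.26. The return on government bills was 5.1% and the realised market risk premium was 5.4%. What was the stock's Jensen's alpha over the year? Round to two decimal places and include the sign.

-3.66%

Realised HPR = (P1 + D1 − P0) / P0 = (143.99 + 7.74 − 140.17) / 140.17 = 11.56 / 140.17 = 8.2471%
CAPM required = R_f + β·MRP = 5.1% + 1.26 × 5.4% = 11.9040%
α = realised − required = 8.2471% − 11.9040% = -3.66%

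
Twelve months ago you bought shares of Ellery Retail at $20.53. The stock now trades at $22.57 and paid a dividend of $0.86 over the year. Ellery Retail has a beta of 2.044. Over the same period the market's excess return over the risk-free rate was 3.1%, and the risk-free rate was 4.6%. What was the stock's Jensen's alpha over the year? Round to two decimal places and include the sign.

Realised HPR = (P1 + D1 − P0) / P0 = (22.57 + 0.86 − 20.53) / 20.53 = 2.90 / 20.53 = 14.1257%
CAPM required = R_f + β·MRP = 4.6% + 2.044 × 3.1% = 10.9364%
α = realised − required = 14.1257% − 10.9364% = +3.19%

+3.19%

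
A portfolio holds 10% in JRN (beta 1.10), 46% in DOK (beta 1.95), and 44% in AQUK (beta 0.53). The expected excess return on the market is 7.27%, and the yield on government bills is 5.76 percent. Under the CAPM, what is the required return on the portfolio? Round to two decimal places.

14.78%

β_P = Σ w_i β_i = 0.10×1.10 + 0.46×1.95 + 0.44×0.53 = 1.2402
E(R_P) = R_f + β_P × MRP = 5.76% + 1.2402 × 7.27% = 14.78%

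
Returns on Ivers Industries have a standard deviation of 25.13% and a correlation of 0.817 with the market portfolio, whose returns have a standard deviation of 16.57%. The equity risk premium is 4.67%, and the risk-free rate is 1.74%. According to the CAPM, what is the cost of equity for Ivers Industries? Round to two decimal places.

7.53%

β = ρ × σ_i / σ_m = 0.817 × 25.13% / 16.57% = 1.2391
E(R) = 1.74% + 1.2391 × 4.67% = 7.53%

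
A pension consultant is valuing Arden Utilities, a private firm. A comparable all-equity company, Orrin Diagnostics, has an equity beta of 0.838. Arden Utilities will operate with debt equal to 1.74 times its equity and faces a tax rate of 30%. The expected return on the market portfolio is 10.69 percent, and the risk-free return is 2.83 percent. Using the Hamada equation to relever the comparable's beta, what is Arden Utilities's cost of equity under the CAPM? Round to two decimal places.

β_L = β_U × [1 + (1 − t)(D/E)] = 0.838 × [1 + (1 − 0.30) × 1.74]
    = 0.838 × [1 + 0.70 × 1.74] = 0.838 × 2.2180 = 1.8587
MRP = 10.69% − 2.83% = 7.86%
E(R) = R_f + β_L × MRP = 2.83% + 1.8587 × 7.86% = 17.44%

17.44%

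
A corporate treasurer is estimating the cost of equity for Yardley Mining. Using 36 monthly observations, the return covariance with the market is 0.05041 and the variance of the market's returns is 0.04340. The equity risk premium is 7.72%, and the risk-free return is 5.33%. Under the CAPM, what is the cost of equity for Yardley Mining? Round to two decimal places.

14.30%

β = Cov(R_i, R_m) / Var(R_m) = 0.05041 / 0.04340 = 1.1615
E(R) = R_f + β × MRP = 5.33% + 1.1615 × 7.72% = 14.30%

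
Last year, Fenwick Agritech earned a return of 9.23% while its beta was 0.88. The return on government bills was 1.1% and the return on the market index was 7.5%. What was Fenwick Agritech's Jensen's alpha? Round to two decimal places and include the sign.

Market excess return = 7.5% − 1.1% = 6.40%
CAPM benchmark = R_f + β(R_m − R_f) = 1.1% + 0.88 × 6.4% = 6.7320%
α = actual − benchmark = 9.23% − 6.7320% = +2.50%

+2.50%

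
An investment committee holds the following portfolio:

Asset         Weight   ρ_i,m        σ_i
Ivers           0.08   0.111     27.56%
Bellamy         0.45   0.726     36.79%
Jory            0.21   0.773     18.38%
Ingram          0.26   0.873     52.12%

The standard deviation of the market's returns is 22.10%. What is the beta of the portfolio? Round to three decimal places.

β_Ivers = 0.111 × 27.56% / 22.10% = 0.1384
β_Bellamy = 0.726 × 36.79% / 22.10% = 1.2086
β_Jory = 0.773 × 18.38% / 22.10% = 0.6429
β_Ingram = 0.873 × 52.12% / 22.10% = 2.0589
β_P = Σ w_i β_i = 0.08×0.1384 + 0.45×1.2086 + 0.21×0.6429 + 0.26×2.0589 = 1.2253

1.225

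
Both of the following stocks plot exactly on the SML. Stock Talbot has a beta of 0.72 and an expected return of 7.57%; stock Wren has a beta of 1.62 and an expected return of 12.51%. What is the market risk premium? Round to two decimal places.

5.49%

Both satisfy E(R) = R_f + β·MRP, so the slope of the SML is
MRP = (12.51% − 7.57%) / (1.62 − 0.72) = 4.94% / 0.90 = 5.4889%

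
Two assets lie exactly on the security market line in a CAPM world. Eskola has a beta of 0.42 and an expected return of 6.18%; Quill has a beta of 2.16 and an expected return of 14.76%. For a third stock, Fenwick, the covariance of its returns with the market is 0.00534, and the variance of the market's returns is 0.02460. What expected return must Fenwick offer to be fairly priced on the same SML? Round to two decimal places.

5.18%

MRP = (14.76% − 6.18%) / (2.16 − 0.42) = 4.9310%
R_f = 6.18% − 0.42 × 4.9310% = 4.1090%
β_Fenwick = Cov / Var(R_m) = 0.00534 / 0.02460 = 0.2171
E(R_Fenwick) = R_f + β × MRP = 4.1090% + 0.2171 × 4.9310% = 5.18%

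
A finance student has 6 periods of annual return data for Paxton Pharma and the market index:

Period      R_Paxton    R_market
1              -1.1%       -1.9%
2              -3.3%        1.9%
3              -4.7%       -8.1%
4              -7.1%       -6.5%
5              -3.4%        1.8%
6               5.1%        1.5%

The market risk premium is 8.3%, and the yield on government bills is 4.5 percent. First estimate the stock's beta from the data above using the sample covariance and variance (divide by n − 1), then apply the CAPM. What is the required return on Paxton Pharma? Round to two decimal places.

Mean R_i = (-1.1 − 3.3 − 4.7 − 7.1 − 3.4 + 5.1) / 6 = -2.4167%
Mean R_m = (-1.9 + 1.9 − 8.1 − 6.5 + 1.8 + 1.5) / 6 = -1.8833%
Σ(R_i − R̄_i)(R_m − R̄_m) = 54.2617  ⇒  Cov = 54.2617 / 5 = 10.8523
Σ(R_m − R̄_m)² = 99.2883  ⇒  Var(R_m) = 99.2883 / 5 = 19.8577
β = Cov / Var(R_m) = 10.8523 / 19.8577 = 0.5465
E(R) = R_f + β × MRP = 4.5% + 0.5465 × 8.3% = 9.04%

9.04%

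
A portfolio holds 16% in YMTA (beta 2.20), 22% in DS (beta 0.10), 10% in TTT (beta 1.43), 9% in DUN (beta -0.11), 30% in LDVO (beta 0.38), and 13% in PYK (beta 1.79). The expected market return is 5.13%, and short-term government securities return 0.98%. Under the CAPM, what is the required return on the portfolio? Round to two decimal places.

β_P = Σ w_i β_i = 0.16×2.20 + 0.22×0.10 + 0.10×1.43 + 0.09×-0.11 + 0.30×0.38 + 0.13×1.79 = 0.8538
MRP = 5.13% − 0.98% = 4.15%
E(R_P) = R_f + β_P × MRP = 0.98% + 0.8538 × 4.15% = 4.52%

4.52%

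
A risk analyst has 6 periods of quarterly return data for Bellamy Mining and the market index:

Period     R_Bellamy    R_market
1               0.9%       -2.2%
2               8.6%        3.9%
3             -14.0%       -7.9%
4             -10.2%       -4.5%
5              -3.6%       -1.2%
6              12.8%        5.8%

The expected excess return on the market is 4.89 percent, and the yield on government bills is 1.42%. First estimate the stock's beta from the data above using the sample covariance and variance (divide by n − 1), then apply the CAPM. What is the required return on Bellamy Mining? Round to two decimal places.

Mean R_i = (0.9 + 8.6 − 14.0 − 10.2 − 3.6 + 12.8) / 6 = -0.9167%
Mean R_m = (-2.2 + 3.9 − 7.9 − 4.5 − 1.2 + 5.8) / 6 = -1.0167%
Σ(R_i − R̄_i)(R_m − R̄_m) = 261.0283  ⇒  Cov = 261.0283 / 5 = 52.2057
Σ(R_m − R̄_m)² = 131.5883  ⇒  Var(R_m) = 131.5883 / 5 = 26.3177
β = Cov / Var(R_m) = 52.2057 / 26.3177 = 1.9837
E(R) = R_f + β × MRP = 1.42% + 1.9837 × 4.89% = 11.12%

11.12%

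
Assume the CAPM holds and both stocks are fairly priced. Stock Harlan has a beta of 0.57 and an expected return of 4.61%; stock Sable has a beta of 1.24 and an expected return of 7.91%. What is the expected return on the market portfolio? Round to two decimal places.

Both satisfy E(R) = R_f + β·MRP, so the slope of the SML is
MRP = (7.91% − 4.61%) / (1.24 − 0.57) = 3.30% / 0.67 = 4.9254%
R_f = E(R_Harlan) − β_Harlan·MRP = 4.61% − 0.57 × 4.9254% = 1.8025%
E(R_m) = R_f + MRP = 1.8025% + 4.9254% = 6.73%

6.73%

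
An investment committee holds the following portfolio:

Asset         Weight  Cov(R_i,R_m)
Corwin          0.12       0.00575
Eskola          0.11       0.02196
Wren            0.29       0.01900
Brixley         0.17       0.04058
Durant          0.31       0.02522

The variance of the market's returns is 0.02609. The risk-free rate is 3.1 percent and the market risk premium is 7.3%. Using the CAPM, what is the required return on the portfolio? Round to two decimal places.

9.63%

β_Corwin = 0.00575 / 0.02609 = 0.2204
β_Eskola = 0.02196 / 0.02609 = 0.8417
β_Wren = 0.01900 / 0.02609 = 0.7282
β_Brixley = 0.04058 / 0.02609 = 1.5554
β_Durant = 0.02522 / 0.02609 = 0.9667
β_P = Σ w_i β_i = 0.12×0.2204 + 0.11×0.8417 + 0.29×0.7282 + 0.17×1.5554 + 0.31×0.9667 = 0.8943
E(R_P) = R_f + β_P × MRP = 3.1% + 0.8943 × 7.3% = 9.63%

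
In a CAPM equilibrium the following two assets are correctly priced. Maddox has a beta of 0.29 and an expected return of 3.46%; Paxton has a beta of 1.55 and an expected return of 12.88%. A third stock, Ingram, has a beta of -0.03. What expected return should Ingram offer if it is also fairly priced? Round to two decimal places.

1.07%

MRP (SML slope) = (12.88% − 3.46%) / (1.55 − 0.29) = 9.42% / 1.26 = 7.4762%
R_f (intercept) = 3.46% − 0.29 × 7.4762% = 1.2919%
E(R_Ingram) = R_f + β × MRP = 1.2919% + -0.03 × 7.4762% = 1.07%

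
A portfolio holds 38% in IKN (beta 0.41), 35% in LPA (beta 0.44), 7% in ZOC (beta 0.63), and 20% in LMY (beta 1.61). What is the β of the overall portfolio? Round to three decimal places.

0.676

β_P = Σ w_i β_i = 0.38×0.41 + 0.35×0.44 + 0.07×0.63 + 0.20×1.61 = 0.6759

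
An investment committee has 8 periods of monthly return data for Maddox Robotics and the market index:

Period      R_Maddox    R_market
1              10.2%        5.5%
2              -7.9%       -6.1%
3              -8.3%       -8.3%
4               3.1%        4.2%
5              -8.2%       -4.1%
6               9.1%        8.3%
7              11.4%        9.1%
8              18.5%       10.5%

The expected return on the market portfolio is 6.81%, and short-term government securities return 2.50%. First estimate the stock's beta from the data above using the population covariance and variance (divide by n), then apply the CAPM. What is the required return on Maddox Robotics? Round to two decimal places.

Mean R_i = (10.2 − 7.9 − 8.3 + 3.1 − 8.2 + 9.1 + 11.4 + 18.5) / 8 = 3.4875%
Mean R_m = (5.5 − 6.1 − 8.3 + 4.2 − 4.1 + 8.3 + 9.1 + 10.5) / 8 = 2.3875%
Σ(R_i − R̄_i)(R_m − R̄_m) = 526.7288  ⇒  Cov = 526.7288 / 8 = 65.8411
Σ(R_m − R̄_m)² = 387.1488  ⇒  Var(R_m) = 387.1488 / 8 = 48.3936
β = Cov / Var(R_m) = 65.8411 / 48.3936 = 1.3605
MRP = 6.81% − 2.50% = 4.31%
E(R) = R_f + β × MRP = 2.50% + 1.3605 × 4.31% = 8.36%

8.36%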